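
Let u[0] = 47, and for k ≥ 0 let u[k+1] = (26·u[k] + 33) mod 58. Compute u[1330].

13

Listing terms: u[0] = 47,  u[1] = 37,  u[2] = 9,  u[3] = 35,  u[4] = 15,  u[5] = 17,  u[6] = 11,  u[7] = 29,  u[8] = 33,  u[9] = 21,  u[10] = 57,  u[11] = 7,  u[12] = 41,  u[13] = 55,  u[14] = 13,  u[15] = 23,  u[16] = 51,  u[17] = 25,  u[18] = 45,  u[19] = 43,  u[20] = 49,  u[21] = 31,  u[22] = 27,  u[23] = 39,  u[24] = 3,  u[25] = 53,  u[26] = 19,  u[27] = 5,  u[28] = 47.
The sequence repeats with period 28.
So u[1330] = u[0 + ((1330-0) mod 28)] = u[14] = 13.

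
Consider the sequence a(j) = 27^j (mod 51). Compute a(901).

6

Listing terms: a(1) = 27, a(2) = 15, a(3) = 48, a(4) = 21, a(5) = 6, a(6) = 9, a(7) = 39, a(8) = 33, a(9) = 24, a(10) = 36, a(11) = 3, a(12) = 30, a(13) = 45, a(14) = 42, a(15) = 12, a(16) = 18, a(17) = 27.
Since a(17) = a(1) = 27, the sequence is periodic with period 16.
(901 - 1) mod 16 = 4, so a(901) = a(5) = 6.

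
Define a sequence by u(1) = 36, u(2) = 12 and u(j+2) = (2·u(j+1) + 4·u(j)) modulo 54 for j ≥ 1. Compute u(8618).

12

Listing terms: u(1) = 36; u(2) = 12; u(3) = 6; u(4) = 6; u(5) = 36; u(6) = 42; u(7) = 12; u(8) = 30; u(9) = 0; u(10) = 12; u(11) = 24; u(12) = 42; u(13) = 18; u(14) = 42; u(15) = 48; u(16) = 48; u(17) = 18; u(18) = 12; u(19) = 42; u(20) = 24; u(21) = 0; u(22) = 42; u(23) = 30; u(24) = 12; u(25) = 36; u(26) = 12.
The sequence repeats with period 24.
So u(8618) = u(1 + ((8618-1) mod 24)) = u(2) = 12.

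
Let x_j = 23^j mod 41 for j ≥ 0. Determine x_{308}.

Computing terms: x_0 = 1, x_1 = 23, x_2 = 37, x_3 = 31, x_4 = 16, x_5 = 40, x_6 = 18, x_7 = 4, x_8 = 10, x_9 = 25, x_{10} = 1.
The sequence repeats with period 10.
(308 - 0) mod 10 = 8, so x_{308} = x_8 = 10.

10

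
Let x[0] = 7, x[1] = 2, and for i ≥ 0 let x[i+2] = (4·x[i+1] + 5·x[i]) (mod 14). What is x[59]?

x[0] = 7; x[1] = 2; x[2] = 1; x[3] = 0; x[4] = 5; x[5] = 6; x[6] = 7; x[7] = 2.
Since (x[6], x[7]) = (x[0], x[1]) = (7, 2) (two consecutive terms determine the rest), the sequence is periodic with period 6.
(59 - 0) mod 6 = 5, so x[59] = x[5] = 6.

6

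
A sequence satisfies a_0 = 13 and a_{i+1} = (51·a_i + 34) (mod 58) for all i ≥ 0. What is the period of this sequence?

Computing terms: a_0 = 13, a_1 = 1, a_2 = 27, a_3 = 19, a_4 = 17, a_5 = 31, a_6 = 49, a_7 = 39, a_8 = 51, a_9 = 25, a_{10} = 33, a_{11} = 35, a_{12} = 21, a_{13} = 3, a_{14} = 13.
The sequence repeats with period 14.

14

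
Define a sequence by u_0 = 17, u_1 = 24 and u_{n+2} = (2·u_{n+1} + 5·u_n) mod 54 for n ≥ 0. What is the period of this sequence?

18

Listing terms: u_0 = 17; u_1 = 24; u_2 = 25; u_3 = 8; u_4 = 33; u_5 = 52; u_6 = 53; u_7 = 42; u_8 = 25; u_9 = 44; u_{10} = 51; u_{11} = 52; u_{12} = 35; u_{13} = 6; u_{14} = 25; u_{15} = 26; u_{16} = 15; u_{17} = 52; u_{18} = 17; u_{19} = 24.
The sequence repeats with period 18.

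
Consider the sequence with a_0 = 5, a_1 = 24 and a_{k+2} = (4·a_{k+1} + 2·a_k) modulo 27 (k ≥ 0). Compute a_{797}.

Listing terms: a_0 = 5, a_1 = 24, a_2 = 25, a_3 = 13, a_4 = 21, a_5 = 2, a_6 = 23, a_7 = 15, a_8 = 25, a_9 = 22, a_{10} = 3, a_{11} = 2, a_{12} = 14, a_{13} = 6, a_{14} = 25, a_{15} = 4, a_{16} = 12, a_{17} = 2, a_{18} = 5, a_{19} = 24.
The sequence repeats with period 18.
(797 - 0) mod 18 = 5, so a_{797} = a_5 = 2.

2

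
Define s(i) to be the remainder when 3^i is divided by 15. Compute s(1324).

6

s(0) = 1,  s(1) = 3,  s(2) = 9,  s(3) = 12,  s(4) = 6,  s(5) = 3.
Since s(5) = s(1) = 3, the sequence is eventually periodic: after a pre-period of length 1 it cycles with period 4.
For i ≥ 1, s(i) depends only on (i - 1) mod 4. (1324 - 1) mod 4 = 3, so s(1324) = s(4) = 6.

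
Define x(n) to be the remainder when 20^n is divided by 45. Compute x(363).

35

x(1) = 20, x(2) = 40, x(3) = 35, x(4) = 25, x(5) = 5, x(6) = 10, x(7) = 20.
Since x(7) = x(1) = 20, the sequence is periodic with period 6.
So x(363) = x(1 + ((363-1) mod 6)) = x(3) = 35.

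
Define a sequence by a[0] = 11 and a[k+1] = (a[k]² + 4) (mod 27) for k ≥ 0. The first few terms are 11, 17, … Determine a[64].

17

Computing terms: a[0] = 11,  a[1] = 17,  a[2] = 23,  a[3] = 20,  a[4] = 26,  a[5] = 5,  a[6] = 2,  a[7] = 8,  a[8] = 14,  a[9] = 11.
Since a[9] = a[0] = 11, the sequence is periodic with period 9.
So a[64] = a[0 + ((64-0) mod 9)] = a[1] = 17.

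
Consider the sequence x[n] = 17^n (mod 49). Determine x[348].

x[0] = 1,  x[1] = 17,  x[2] = 44,  x[3] = 13,  x[4] = 25,  x[5] = 33,  x[6] = 22,  x[7] = 31,  x[8] = 37,  x[9] = 41,  x[10] = 11,  x[11] = 40,  x[12] = 43,  x[13] = 45,  x[14] = 30,  x[15] = 20,  x[16] = 46,  x[17] = 47,  x[18] = 15,  x[19] = 10,  x[20] = 23,  x[21] = 48,  x[22] = 32,  x[23] = 5,  x[24] = 36,  x[25] = 24,  x[26] = 16,  x[27] = 27,  x[28] = 18,  x[29] = 12,  x[30] = 8,  x[31] = 38,  x[32] = 9,  x[33] = 6,  x[34] = 4,  x[35] = 19,  x[36] = 29,  x[37] = 3,  x[38] = 2,  x[39] = 34,  x[40] = 39,  x[41] = 26,  x[42] = 1.
Since x[42] = x[0] = 1, the sequence is periodic with period 42.
So x[348] = x[0 + ((348-0) mod 42)] = x[12] = 43.

43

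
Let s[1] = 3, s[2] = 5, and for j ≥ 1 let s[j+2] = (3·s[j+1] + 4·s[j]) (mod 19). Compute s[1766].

Listing terms: s[1] = 3,  s[2] = 5,  s[3] = 8,  s[4] = 6,  s[5] = 12,  s[6] = 3,  s[7] = 0,  s[8] = 12,  s[9] = 17,  s[10] = 4,  s[11] = 4,  s[12] = 9,  s[13] = 5,  s[14] = 13,  s[15] = 2,  s[16] = 1,  s[17] = 11,  s[18] = 18,  s[19] = 3,  s[20] = 5.
The sequence repeats with period 18.
So s[1766] = s[1 + ((1766-1) mod 18)] = s[2] = 5.

5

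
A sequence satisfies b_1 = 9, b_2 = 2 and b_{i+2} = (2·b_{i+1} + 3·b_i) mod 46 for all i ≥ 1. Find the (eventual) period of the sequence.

22

b_1 = 9; b_2 = 2; b_3 = 31; b_4 = 22; b_5 = 45; b_6 = 18; b_7 = 33; b_8 = 28; b_9 = 17; b_{10} = 26; b_{11} = 11; b_{12} = 8; b_{13} = 3; b_{14} = 30; b_{15} = 23; b_{16} = 44; b_{17} = 19; b_{18} = 32; b_{19} = 29; b_{20} = 16; b_{21} = 27; b_{22} = 10; b_{23} = 9; b_{24} = 2.
The sequence repeats with period 22.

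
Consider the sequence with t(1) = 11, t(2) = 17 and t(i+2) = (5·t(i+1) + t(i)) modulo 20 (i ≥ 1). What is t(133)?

11

Computing terms: t(1) = 11,  t(2) = 17,  t(3) = 16,  t(4) = 17,  t(5) = 1,  t(6) = 2,  t(7) = 11,  t(8) = 17.
Since (t(7), t(8)) = (t(1), t(2)) = (11, 17) (two consecutive terms determine the rest), the sequence is periodic with period 6.
So t(133) = t(1 + ((133-1) mod 6)) = t(1) = 11.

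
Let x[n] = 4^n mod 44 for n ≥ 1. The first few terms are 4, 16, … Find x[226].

4

x[1] = 4,  x[2] = 16,  x[3] = 20,  x[4] = 36,  x[5] = 12,  x[6] = 4.
The sequence repeats with period 5.
(226 - 1) mod 5 = 0, so x[226] = x[1] = 4.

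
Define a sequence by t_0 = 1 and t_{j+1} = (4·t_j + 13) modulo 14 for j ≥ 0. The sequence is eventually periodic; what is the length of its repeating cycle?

3

Computing terms: t_0 = 1, t_1 = 3, t_2 = 11, t_3 = 1.
Since t_3 = t_0 = 1, the sequence is periodic with period 3.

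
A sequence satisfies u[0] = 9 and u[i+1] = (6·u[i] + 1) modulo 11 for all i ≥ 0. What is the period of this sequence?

Listing terms: u[0] = 9, u[1] = 0, u[2] = 1, u[3] = 7, u[4] = 10, u[5] = 6, u[6] = 4, u[7] = 3, u[8] = 8, u[9] = 5, u[10] = 9.
The sequence repeats with period 10.

10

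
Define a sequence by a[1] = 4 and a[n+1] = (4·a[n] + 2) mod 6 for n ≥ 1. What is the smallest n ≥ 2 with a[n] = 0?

2

Computing terms: a[1] = 4, a[2] = 0, a[3] = 2, a[4] = 4.
Since a[4] = a[1] = 4, the sequence is periodic with period 3.
The value 0 first appears (with n ≥ 2) at a[2].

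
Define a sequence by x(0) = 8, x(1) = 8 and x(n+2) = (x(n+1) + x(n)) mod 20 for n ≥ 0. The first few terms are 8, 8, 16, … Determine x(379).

Computing terms: x(0) = 8; x(1) = 8; x(2) = 16; x(3) = 4; x(4) = 0; x(5) = 4; x(6) = 4; x(7) = 8; x(8) = 12; x(9) = 0; x(10) = 12; x(11) = 12; x(12) = 4; x(13) = 16; x(14) = 0; x(15) = 16; x(16) = 16; x(17) = 12; x(18) = 8; x(19) = 0; x(20) = 8; x(21) = 8.
The sequence repeats with period 20.
(379 - 0) mod 20 = 19, so x(379) = x(19) = 0.

0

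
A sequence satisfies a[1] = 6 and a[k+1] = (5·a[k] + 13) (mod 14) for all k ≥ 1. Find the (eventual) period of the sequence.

6

Listing terms: a[1] = 6; a[2] = 1; a[3] = 4; a[4] = 5; a[5] = 10; a[6] = 7; a[7] = 6.
Since a[7] = a[1] = 6, the sequence is periodic with period 6.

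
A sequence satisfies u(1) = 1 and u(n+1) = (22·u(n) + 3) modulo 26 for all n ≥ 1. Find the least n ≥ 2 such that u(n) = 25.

2

Listing terms: u(1) = 1; u(2) = 25; u(3) = 7; u(4) = 1.
Since u(4) = u(1) = 1, the sequence is periodic with period 3.
The value 25 first appears (with n ≥ 2) at u(2).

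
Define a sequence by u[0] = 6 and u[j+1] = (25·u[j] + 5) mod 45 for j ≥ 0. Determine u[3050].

We have u[0] = 6,  u[1] = 20,  u[2] = 10,  u[3] = 30,  u[4] = 35,  u[5] = 25,  u[6] = 0,  u[7] = 5,  u[8] = 40,  u[9] = 15,  u[10] = 20.
Since u[10] = u[1] = 20, the sequence is eventually periodic: after a pre-period of length 1 it cycles with period 9.
For j ≥ 1, u[j] depends only on (j - 1) mod 9. (3050 - 1) mod 9 = 7, so u[3050] = u[8] = 40.

40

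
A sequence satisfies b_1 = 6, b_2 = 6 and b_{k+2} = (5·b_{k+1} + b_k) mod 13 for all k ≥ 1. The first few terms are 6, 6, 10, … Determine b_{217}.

b_1 = 6; b_2 = 6; b_3 = 10; b_4 = 4; b_5 = 4; b_6 = 11; b_7 = 7; b_8 = 7; b_9 = 3; b_{10} = 9; b_{11} = 9; b_{12} = 2; b_{13} = 6; b_{14} = 6.
Since (b_{13}, b_{14}) = (b_1, b_2) = (6, 6) (two consecutive terms determine the rest), the sequence is periodic with period 12.
So b_{217} = b_{1 + ((217-1) mod 12)} = b_1 = 6.

6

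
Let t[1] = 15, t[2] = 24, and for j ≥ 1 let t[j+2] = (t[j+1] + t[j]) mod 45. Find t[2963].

Listing terms: t[1] = 15,  t[2] = 24,  t[3] = 39,  t[4] = 18,  t[5] = 12,  t[6] = 30,  t[7] = 42,  t[8] = 27,  t[9] = 24,  t[10] = 6,  t[11] = 30,  t[12] = 36,  t[13] = 21,  t[14] = 12,  t[15] = 33,  t[16] = 0,  t[17] = 33,  t[18] = 33,  t[19] = 21,  t[20] = 9,  t[21] = 30,  t[22] = 39,  t[23] = 24,  t[24] = 18,  t[25] = 42,  t[26] = 15,  t[27] = 12,  t[28] = 27,  t[29] = 39,  t[30] = 21,  t[31] = 15,  t[32] = 36,  t[33] = 6,  t[34] = 42,  t[35] = 3,  t[36] = 0,  t[37] = 3,  t[38] = 3,  t[39] = 6,  t[40] = 9,  t[41] = 15,  t[42] = 24.
Since (t[41], t[42]) = (t[1], t[2]) = (15, 24) (two consecutive terms determine the rest), the sequence is periodic with period 40.
So t[2963] = t[1 + ((2963-1) mod 40)] = t[3] = 39.

39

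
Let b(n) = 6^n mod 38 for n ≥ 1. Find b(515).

36

b(1) = 6; b(2) = 36; b(3) = 26; b(4) = 4; b(5) = 24; b(6) = 30; b(7) = 28; b(8) = 16; b(9) = 20; b(10) = 6.
Since b(10) = b(1) = 6, the sequence is periodic with period 9.
(515 - 1) mod 9 = 1, so b(515) = b(2) = 36.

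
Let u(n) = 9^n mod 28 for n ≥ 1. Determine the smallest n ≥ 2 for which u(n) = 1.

3

Computing terms: u(1) = 9; u(2) = 25; u(3) = 1; u(4) = 9.
The sequence repeats with period 3.
The value 1 first appears (with n ≥ 2) at u(3).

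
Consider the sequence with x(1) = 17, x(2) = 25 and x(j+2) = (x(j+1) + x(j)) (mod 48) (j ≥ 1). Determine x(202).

7

Computing terms: x(1) = 17, x(2) = 25, x(3) = 42, x(4) = 19, x(5) = 13, x(6) = 32, x(7) = 45, x(8) = 29, x(9) = 26, x(10) = 7, x(11) = 33, x(12) = 40, x(13) = 25, x(14) = 17, x(15) = 42, x(16) = 11, x(17) = 5, x(18) = 16, x(19) = 21, x(20) = 37, x(21) = 10, x(22) = 47, x(23) = 9, x(24) = 8, x(25) = 17, x(26) = 25.
Since (x(25), x(26)) = (x(1), x(2)) = (17, 25) (two consecutive terms determine the rest), the sequence is periodic with period 24.
So x(202) = x(1 + ((202-1) mod 24)) = x(10) = 7.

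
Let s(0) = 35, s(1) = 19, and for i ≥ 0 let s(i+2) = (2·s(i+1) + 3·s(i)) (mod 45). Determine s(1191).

s(0) = 35, s(1) = 19, s(2) = 8, s(3) = 28, s(4) = 35, s(5) = 19.
The sequence repeats with period 4.
So s(1191) = s(0 + ((1191-0) mod 4)) = s(3) = 28.

28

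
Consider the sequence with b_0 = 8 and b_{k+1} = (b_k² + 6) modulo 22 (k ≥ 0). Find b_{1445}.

10

We have b_0 = 8; b_1 = 4; b_2 = 0; b_3 = 6; b_4 = 20; b_5 = 10; b_6 = 18; b_7 = 0.
Since b_7 = b_2 = 0, the sequence is eventually periodic: after a pre-period of length 2 it cycles with period 5.
For k ≥ 2, b_k depends only on (k - 2) mod 5. (1445 - 2) mod 5 = 3, so b_{1445} = b_5 = 10.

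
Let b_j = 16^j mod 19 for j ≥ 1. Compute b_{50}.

Computing terms: b_1 = 16, b_2 = 9, b_3 = 11, b_4 = 5, b_5 = 4, b_6 = 7, b_7 = 17, b_8 = 6, b_9 = 1, b_{10} = 16.
The sequence repeats with period 9.
(50 - 1) mod 9 = 4, so b_{50} = b_5 = 4.

4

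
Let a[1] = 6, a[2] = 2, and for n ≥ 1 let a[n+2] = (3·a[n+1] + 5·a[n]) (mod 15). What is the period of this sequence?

4

a[1] = 6,  a[2] = 2,  a[3] = 6,  a[4] = 13,  a[5] = 9,  a[6] = 2,  a[7] = 6.
Since (a[6], a[7]) = (a[2], a[3]) = (2, 6) (two consecutive terms determine the rest), the sequence is eventually periodic: after a pre-period of length 1 it cycles with period 4.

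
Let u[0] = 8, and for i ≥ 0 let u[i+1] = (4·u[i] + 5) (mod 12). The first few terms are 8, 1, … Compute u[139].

1

We have u[0] = 8; u[1] = 1; u[2] = 9; u[3] = 5; u[4] = 1.
Since u[4] = u[1] = 1, the sequence is eventually periodic: after a pre-period of length 1 it cycles with period 3.
For i ≥ 1, u[i] depends only on (i - 1) mod 3. (139 - 1) mod 3 = 0, so u[139] = u[1] = 1.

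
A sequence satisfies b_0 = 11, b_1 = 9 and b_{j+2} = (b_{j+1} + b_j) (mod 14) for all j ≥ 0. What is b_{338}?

6

b_0 = 11,  b_1 = 9,  b_2 = 6,  b_3 = 1,  b_4 = 7,  b_5 = 8,  b_6 = 1,  b_7 = 9,  b_8 = 10,  b_9 = 5,  b_{10} = 1,  b_{11} = 6,  b_{12} = 7,  b_{13} = 13,  b_{14} = 6,  b_{15} = 5,  b_{16} = 11,  b_{17} = 2,  b_{18} = 13,  b_{19} = 1,  b_{20} = 0,  b_{21} = 1,  b_{22} = 1,  b_{23} = 2,  b_{24} = 3,  b_{25} = 5,  b_{26} = 8,  b_{27} = 13,  b_{28} = 7,  b_{29} = 6,  b_{30} = 13,  b_{31} = 5,  b_{32} = 4,  b_{33} = 9,  b_{34} = 13,  b_{35} = 8,  b_{36} = 7,  b_{37} = 1,  b_{38} = 8,  b_{39} = 9,  b_{40} = 3,  b_{41} = 12,  b_{42} = 1,  b_{43} = 13,  b_{44} = 0,  b_{45} = 13,  b_{46} = 13,  b_{47} = 12,  b_{48} = 11,  b_{49} = 9.
The sequence repeats with period 48.
So b_{338} = b_{0 + ((338-0) mod 48)} = b_2 = 6.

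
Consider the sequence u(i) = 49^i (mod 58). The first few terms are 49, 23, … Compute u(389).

7

We have u(1) = 49,  u(2) = 23,  u(3) = 25,  u(4) = 7,  u(5) = 53,  u(6) = 45,  u(7) = 1,  u(8) = 49.
Since u(8) = u(1) = 49, the sequence is periodic with period 7.
(389 - 1) mod 7 = 3, so u(389) = u(4) = 7.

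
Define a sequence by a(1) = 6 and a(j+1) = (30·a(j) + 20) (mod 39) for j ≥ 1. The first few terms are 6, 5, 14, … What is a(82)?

11

Computing terms: a(1) = 6, a(2) = 5, a(3) = 14, a(4) = 11, a(5) = 38, a(6) = 29, a(7) = 32, a(8) = 5.
Since a(8) = a(2) = 5, the sequence is eventually periodic: after a pre-period of length 1 it cycles with period 6.
For j ≥ 2, a(j) depends only on (j - 2) mod 6. (82 - 2) mod 6 = 2, so a(82) = a(4) = 11.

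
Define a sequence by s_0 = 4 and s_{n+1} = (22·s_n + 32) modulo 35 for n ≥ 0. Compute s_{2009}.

s_0 = 4; s_1 = 15; s_2 = 12; s_3 = 16; s_4 = 34; s_5 = 10; s_6 = 7; s_7 = 11; s_8 = 29; s_9 = 5; s_{10} = 2; s_{11} = 6; s_{12} = 24; s_{13} = 0; s_{14} = 32; s_{15} = 1; s_{16} = 19; s_{17} = 30; s_{18} = 27; s_{19} = 31; s_{20} = 14; s_{21} = 25; s_{22} = 22; s_{23} = 26; s_{24} = 9; s_{25} = 20; s_{26} = 17; s_{27} = 21; s_{28} = 4.
Since s_{28} = s_0 = 4, the sequence is periodic with period 28.
So s_{2009} = s_{0 + ((2009-0) mod 28)} = s_{21} = 25.

25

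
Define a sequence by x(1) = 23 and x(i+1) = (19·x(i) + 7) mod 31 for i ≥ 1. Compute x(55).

We have x(1) = 23,  x(2) = 10,  x(3) = 11,  x(4) = 30,  x(5) = 19,  x(6) = 27,  x(7) = 24,  x(8) = 29,  x(9) = 0,  x(10) = 7,  x(11) = 16,  x(12) = 1,  x(13) = 26,  x(14) = 5,  x(15) = 9,  x(16) = 23.
Since x(16) = x(1) = 23, the sequence is periodic with period 15.
(55 - 1) mod 15 = 9, so x(55) = x(10) = 7.

7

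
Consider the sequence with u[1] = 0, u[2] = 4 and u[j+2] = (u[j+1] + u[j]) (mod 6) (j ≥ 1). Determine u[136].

4

Listing terms: u[1] = 0; u[2] = 4; u[3] = 4; u[4] = 2; u[5] = 0; u[6] = 2; u[7] = 2; u[8] = 4; u[9] = 0; u[10] = 4.
Since (u[9], u[10]) = (u[1], u[2]) = (0, 4) (two consecutive terms determine the rest), the sequence is periodic with period 8.
So u[136] = u[1 + ((136-1) mod 8)] = u[8] = 4.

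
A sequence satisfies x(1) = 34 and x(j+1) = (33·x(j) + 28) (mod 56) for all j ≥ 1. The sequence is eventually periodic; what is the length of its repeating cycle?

Listing terms: x(1) = 34,  x(2) = 30,  x(3) = 10,  x(4) = 22,  x(5) = 26,  x(6) = 46,  x(7) = 34.
The sequence repeats with period 6.

6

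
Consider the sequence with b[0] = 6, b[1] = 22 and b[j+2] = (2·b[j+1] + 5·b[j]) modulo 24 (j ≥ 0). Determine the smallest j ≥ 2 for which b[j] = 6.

9

b[0] = 6; b[1] = 22; b[2] = 2; b[3] = 18; b[4] = 22; b[5] = 14; b[6] = 18; b[7] = 10; b[8] = 14; b[9] = 6; b[10] = 10; b[11] = 2; b[12] = 6; b[13] = 22.
Since (b[12], b[13]) = (b[0], b[1]) = (6, 22) (two consecutive terms determine the rest), the sequence is periodic with period 12.
The value 6 first appears (with j ≥ 2) at b[9].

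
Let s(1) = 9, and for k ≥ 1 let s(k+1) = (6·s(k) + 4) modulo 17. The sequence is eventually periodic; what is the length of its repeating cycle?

16

We have s(1) = 9,  s(2) = 7,  s(3) = 12,  s(4) = 8,  s(5) = 1,  s(6) = 10,  s(7) = 13,  s(8) = 14,  s(9) = 3,  s(10) = 5,  s(11) = 0,  s(12) = 4,  s(13) = 11,  s(14) = 2,  s(15) = 16,  s(16) = 15,  s(17) = 9.
The sequence repeats with period 16.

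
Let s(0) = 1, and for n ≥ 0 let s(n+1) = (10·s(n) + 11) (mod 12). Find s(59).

Computing terms: s(0) = 1,  s(1) = 9,  s(2) = 5,  s(3) = 1.
Since s(3) = s(0) = 1, the sequence is periodic with period 3.
So s(59) = s(0 + ((59-0) mod 3)) = s(2) = 5.

5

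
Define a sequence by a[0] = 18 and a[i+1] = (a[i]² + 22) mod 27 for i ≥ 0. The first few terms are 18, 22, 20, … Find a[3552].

26

We have a[0] = 18; a[1] = 22; a[2] = 20; a[3] = 17; a[4] = 14; a[5] = 2; a[6] = 26; a[7] = 23; a[8] = 11; a[9] = 8; a[10] = 5; a[11] = 20.
Since a[11] = a[2] = 20, the sequence is eventually periodic: after a pre-period of length 2 it cycles with period 9.
For i ≥ 2, a[i] depends only on (i - 2) mod 9. (3552 - 2) mod 9 = 4, so a[3552] = a[6] = 26.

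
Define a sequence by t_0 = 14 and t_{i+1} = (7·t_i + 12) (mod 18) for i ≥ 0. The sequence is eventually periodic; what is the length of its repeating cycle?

3

t_0 = 14,  t_1 = 2,  t_2 = 8,  t_3 = 14.
Since t_3 = t_0 = 14, the sequence is periodic with period 3.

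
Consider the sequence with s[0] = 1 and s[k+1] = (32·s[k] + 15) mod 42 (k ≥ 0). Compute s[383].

35

We have s[0] = 1; s[1] = 5; s[2] = 7; s[3] = 29; s[4] = 19; s[5] = 35; s[6] = 1.
The sequence repeats with period 6.
(383 - 0) mod 6 = 5, so s[383] = s[5] = 35.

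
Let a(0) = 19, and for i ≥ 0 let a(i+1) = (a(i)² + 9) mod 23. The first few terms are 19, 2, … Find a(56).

10

a(0) = 19, a(1) = 2, a(2) = 13, a(3) = 17, a(4) = 22, a(5) = 10, a(6) = 17.
Since a(6) = a(3) = 17, the sequence is eventually periodic: after a pre-period of length 3 it cycles with period 3.
For i ≥ 3, a(i) depends only on (i - 3) mod 3. (56 - 3) mod 3 = 2, so a(56) = a(5) = 10.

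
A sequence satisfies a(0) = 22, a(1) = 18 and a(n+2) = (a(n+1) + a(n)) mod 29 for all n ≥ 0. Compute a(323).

18

Computing terms: a(0) = 22,  a(1) = 18,  a(2) = 11,  a(3) = 0,  a(4) = 11,  a(5) = 11,  a(6) = 22,  a(7) = 4,  a(8) = 26,  a(9) = 1,  a(10) = 27,  a(11) = 28,  a(12) = 26,  a(13) = 25,  a(14) = 22,  a(15) = 18.
Since (a(14), a(15)) = (a(0), a(1)) = (22, 18) (two consecutive terms determine the rest), the sequence is periodic with period 14.
(323 - 0) mod 14 = 1, so a(323) = a(1) = 18.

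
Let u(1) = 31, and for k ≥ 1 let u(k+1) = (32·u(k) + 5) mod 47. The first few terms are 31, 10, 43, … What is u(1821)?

18

u(1) = 31,  u(2) = 10,  u(3) = 43,  u(4) = 18,  u(5) = 17,  u(6) = 32,  u(7) = 42,  u(8) = 33,  u(9) = 27,  u(10) = 23,  u(11) = 36,  u(12) = 29,  u(13) = 40,  u(14) = 16,  u(15) = 0,  u(16) = 5,  u(17) = 24,  u(18) = 21,  u(19) = 19,  u(20) = 2,  u(21) = 22,  u(22) = 4,  u(23) = 39,  u(24) = 31.
Since u(24) = u(1) = 31, the sequence is periodic with period 23.
So u(1821) = u(1 + ((1821-1) mod 23)) = u(4) = 18.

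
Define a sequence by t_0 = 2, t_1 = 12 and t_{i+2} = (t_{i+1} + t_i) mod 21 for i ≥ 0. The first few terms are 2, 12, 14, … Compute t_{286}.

13

We have t_0 = 2,  t_1 = 12,  t_2 = 14,  t_3 = 5,  t_4 = 19,  t_5 = 3,  t_6 = 1,  t_7 = 4,  t_8 = 5,  t_9 = 9,  t_{10} = 14,  t_{11} = 2,  t_{12} = 16,  t_{13} = 18,  t_{14} = 13,  t_{15} = 10,  t_{16} = 2,  t_{17} = 12.
Since (t_{16}, t_{17}) = (t_0, t_1) = (2, 12) (two consecutive terms determine the rest), the sequence is periodic with period 16.
(286 - 0) mod 16 = 14, so t_{286} = t_{14} = 13.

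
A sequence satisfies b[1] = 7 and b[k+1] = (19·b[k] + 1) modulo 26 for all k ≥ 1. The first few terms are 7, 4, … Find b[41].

23

We have b[1] = 7,  b[2] = 4,  b[3] = 25,  b[4] = 8,  b[5] = 23,  b[6] = 22,  b[7] = 3,  b[8] = 6,  b[9] = 11,  b[10] = 2,  b[11] = 13,  b[12] = 14,  b[13] = 7.
The sequence repeats with period 12.
(41 - 1) mod 12 = 4, so b[41] = b[5] = 23.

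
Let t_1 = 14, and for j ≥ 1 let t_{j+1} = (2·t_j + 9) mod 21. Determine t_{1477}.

14

Computing terms: t_1 = 14, t_2 = 16, t_3 = 20, t_4 = 7, t_5 = 2, t_6 = 13, t_7 = 14.
Since t_7 = t_1 = 14, the sequence is periodic with period 6.
So t_{1477} = t_{1 + ((1477-1) mod 6)} = t_1 = 14.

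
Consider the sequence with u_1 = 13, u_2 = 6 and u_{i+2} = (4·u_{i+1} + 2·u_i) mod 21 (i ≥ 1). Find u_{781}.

We have u_1 = 13; u_2 = 6; u_3 = 8; u_4 = 2; u_5 = 3; u_6 = 16; u_7 = 7; u_8 = 18; u_9 = 2; u_{10} = 2; u_{11} = 12; u_{12} = 10; u_{13} = 1; u_{14} = 3; u_{15} = 14; u_{16} = 20; u_{17} = 3; u_{18} = 10; u_{19} = 4; u_{20} = 15; u_{21} = 5; u_{22} = 8; u_{23} = 0; u_{24} = 16; u_{25} = 1; u_{26} = 15; u_{27} = 20; u_{28} = 5; u_{29} = 18; u_{30} = 19; u_{31} = 7; u_{32} = 3; u_{33} = 5; u_{34} = 5; u_{35} = 9; u_{36} = 4; u_{37} = 13; u_{38} = 18; u_{39} = 14; u_{40} = 8; u_{41} = 18; u_{42} = 4; u_{43} = 10; u_{44} = 6; u_{45} = 2; u_{46} = 20; u_{47} = 0; u_{48} = 19; u_{49} = 13; u_{50} = 6.
Since (u_{49}, u_{50}) = (u_1, u_2) = (13, 6) (two consecutive terms determine the rest), the sequence is periodic with period 48.
(781 - 1) mod 48 = 12, so u_{781} = u_{13} = 1.

1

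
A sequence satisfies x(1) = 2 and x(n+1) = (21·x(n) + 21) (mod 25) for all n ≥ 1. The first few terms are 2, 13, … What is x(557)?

18

Listing terms: x(1) = 2,  x(2) = 13,  x(3) = 19,  x(4) = 20,  x(5) = 16,  x(6) = 7,  x(7) = 18,  x(8) = 24,  x(9) = 0,  x(10) = 21,  x(11) = 12,  x(12) = 23,  x(13) = 4,  x(14) = 5,  x(15) = 1,  x(16) = 17,  x(17) = 3,  x(18) = 9,  x(19) = 10,  x(20) = 6,  x(21) = 22,  x(22) = 8,  x(23) = 14,  x(24) = 15,  x(25) = 11,  x(26) = 2.
The sequence repeats with period 25.
So x(557) = x(1 + ((557-1) mod 25)) = x(7) = 18.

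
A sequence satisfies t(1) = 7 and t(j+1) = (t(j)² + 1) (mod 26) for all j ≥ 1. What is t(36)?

We have t(1) = 7; t(2) = 24; t(3) = 5; t(4) = 0; t(5) = 1; t(6) = 2; t(7) = 5.
Since t(7) = t(3) = 5, the sequence is eventually periodic: after a pre-period of length 2 it cycles with period 4.
For j ≥ 3, t(j) depends only on (j - 3) mod 4. (36 - 3) mod 4 = 1, so t(36) = t(4) = 0.

0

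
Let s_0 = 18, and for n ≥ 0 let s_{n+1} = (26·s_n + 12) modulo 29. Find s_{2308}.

Listing terms: s_0 = 18,  s_1 = 16,  s_2 = 22,  s_3 = 4,  s_4 = 0,  s_5 = 12,  s_6 = 5,  s_7 = 26,  s_8 = 21,  s_9 = 7,  s_{10} = 20,  s_{11} = 10,  s_{12} = 11,  s_{13} = 8,  s_{14} = 17,  s_{15} = 19,  s_{16} = 13,  s_{17} = 2,  s_{18} = 6,  s_{19} = 23,  s_{20} = 1,  s_{21} = 9,  s_{22} = 14,  s_{23} = 28,  s_{24} = 15,  s_{25} = 25,  s_{26} = 24,  s_{27} = 27,  s_{28} = 18.
The sequence repeats with period 28.
(2308 - 0) mod 28 = 12, so s_{2308} = s_{12} = 11.

11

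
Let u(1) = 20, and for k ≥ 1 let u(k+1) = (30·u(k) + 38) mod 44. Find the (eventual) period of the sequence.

Computing terms: u(1) = 20; u(2) = 22; u(3) = 38; u(4) = 34; u(5) = 2; u(6) = 10; u(7) = 30; u(8) = 14; u(9) = 18; u(10) = 6; u(11) = 42; u(12) = 22.
Since u(12) = u(2) = 22, the sequence is eventually periodic: after a pre-period of length 1 it cycles with period 10.

10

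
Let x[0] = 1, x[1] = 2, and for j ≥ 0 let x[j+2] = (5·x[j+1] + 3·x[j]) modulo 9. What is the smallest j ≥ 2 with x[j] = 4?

2

We have x[0] = 1; x[1] = 2; x[2] = 4; x[3] = 8; x[4] = 7; x[5] = 5; x[6] = 1; x[7] = 2.
Since (x[6], x[7]) = (x[0], x[1]) = (1, 2) (two consecutive terms determine the rest), the sequence is periodic with period 6.
The value 4 first appears (with j ≥ 2) at x[2].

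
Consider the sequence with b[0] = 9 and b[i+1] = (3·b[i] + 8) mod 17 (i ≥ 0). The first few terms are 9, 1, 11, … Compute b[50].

Computing terms: b[0] = 9,  b[1] = 1,  b[2] = 11,  b[3] = 7,  b[4] = 12,  b[5] = 10,  b[6] = 4,  b[7] = 3,  b[8] = 0,  b[9] = 8,  b[10] = 15,  b[11] = 2,  b[12] = 14,  b[13] = 16,  b[14] = 5,  b[15] = 6,  b[16] = 9.
The sequence repeats with period 16.
(50 - 0) mod 16 = 2, so b[50] = b[2] = 11.

11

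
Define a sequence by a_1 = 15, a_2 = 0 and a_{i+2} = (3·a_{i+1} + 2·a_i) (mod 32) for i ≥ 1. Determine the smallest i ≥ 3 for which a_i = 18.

6

a_1 = 15,  a_2 = 0,  a_3 = 30,  a_4 = 26,  a_5 = 10,  a_6 = 18,  a_7 = 10,  a_8 = 2,  a_9 = 26,  a_{10} = 18,  a_{11} = 10.
Since (a_{10}, a_{11}) = (a_6, a_7) = (18, 10) (two consecutive terms determine the rest), the sequence is eventually periodic: after a pre-period of length 5 it cycles with period 4.
The value 18 first appears (with i ≥ 3) at a_6.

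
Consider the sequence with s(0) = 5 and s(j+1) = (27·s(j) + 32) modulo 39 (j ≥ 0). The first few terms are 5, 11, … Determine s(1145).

11

s(0) = 5, s(1) = 11, s(2) = 17, s(3) = 23, s(4) = 29, s(5) = 35, s(6) = 2, s(7) = 8, s(8) = 14, s(9) = 20, s(10) = 26, s(11) = 32, s(12) = 38, s(13) = 5.
Since s(13) = s(0) = 5, the sequence is periodic with period 13.
(1145 - 0) mod 13 = 1, so s(1145) = s(1) = 11.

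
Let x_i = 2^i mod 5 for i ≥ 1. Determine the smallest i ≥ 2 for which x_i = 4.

x_1 = 2,  x_2 = 4,  x_3 = 3,  x_4 = 1,  x_5 = 2.
The sequence repeats with period 4.
The value 4 first appears (with i ≥ 2) at x_2.

2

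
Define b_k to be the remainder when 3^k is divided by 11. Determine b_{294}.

Listing terms: b_0 = 1, b_1 = 3, b_2 = 9, b_3 = 5, b_4 = 4, b_5 = 1.
Since b_5 = b_0 = 1, the sequence is periodic with period 5.
So b_{294} = b_{0 + ((294-0) mod 5)} = b_4 = 4.

4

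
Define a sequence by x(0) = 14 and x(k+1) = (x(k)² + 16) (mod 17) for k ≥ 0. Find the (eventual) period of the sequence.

4

Listing terms: x(0) = 14,  x(1) = 8,  x(2) = 12,  x(3) = 7,  x(4) = 14.
Since x(4) = x(0) = 14, the sequence is periodic with period 4.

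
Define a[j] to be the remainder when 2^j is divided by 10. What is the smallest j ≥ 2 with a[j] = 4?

2

We have a[1] = 2,  a[2] = 4,  a[3] = 8,  a[4] = 6,  a[5] = 2.
Since a[5] = a[1] = 2, the sequence is periodic with period 4.
The value 4 first appears (with j ≥ 2) at a[2].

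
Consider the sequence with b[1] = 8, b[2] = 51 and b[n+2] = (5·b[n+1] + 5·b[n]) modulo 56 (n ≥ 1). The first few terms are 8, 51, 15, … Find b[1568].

31

b[1] = 8,  b[2] = 51,  b[3] = 15,  b[4] = 50,  b[5] = 45,  b[6] = 27,  b[7] = 24,  b[8] = 31,  b[9] = 51,  b[10] = 18,  b[11] = 9,  b[12] = 23,  b[13] = 48,  b[14] = 19,  b[15] = 55,  b[16] = 34,  b[17] = 53,  b[18] = 43,  b[19] = 32,  b[20] = 39,  b[21] = 19,  b[22] = 10,  b[23] = 33,  b[24] = 47,  b[25] = 8,  b[26] = 51.
The sequence repeats with period 24.
So b[1568] = b[1 + ((1568-1) mod 24)] = b[8] = 31.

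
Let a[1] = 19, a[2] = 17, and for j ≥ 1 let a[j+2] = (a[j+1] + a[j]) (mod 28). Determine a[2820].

18

Computing terms: a[1] = 19, a[2] = 17, a[3] = 8, a[4] = 25, a[5] = 5, a[6] = 2, a[7] = 7, a[8] = 9, a[9] = 16, a[10] = 25, a[11] = 13, a[12] = 10, a[13] = 23, a[14] = 5, a[15] = 0, a[16] = 5, a[17] = 5, a[18] = 10, a[19] = 15, a[20] = 25, a[21] = 12, a[22] = 9, a[23] = 21, a[24] = 2, a[25] = 23, a[26] = 25, a[27] = 20, a[28] = 17, a[29] = 9, a[30] = 26, a[31] = 7, a[32] = 5, a[33] = 12, a[34] = 17, a[35] = 1, a[36] = 18, a[37] = 19, a[38] = 9, a[39] = 0, a[40] = 9, a[41] = 9, a[42] = 18, a[43] = 27, a[44] = 17, a[45] = 16, a[46] = 5, a[47] = 21, a[48] = 26, a[49] = 19, a[50] = 17.
Since (a[49], a[50]) = (a[1], a[2]) = (19, 17) (two consecutive terms determine the rest), the sequence is periodic with period 48.
(2820 - 1) mod 48 = 35, so a[2820] = a[36] = 18.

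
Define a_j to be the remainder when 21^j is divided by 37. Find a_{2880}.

a_0 = 1, a_1 = 21, a_2 = 34, a_3 = 11, a_4 = 9, a_5 = 4, a_6 = 10, a_7 = 25, a_8 = 7, a_9 = 36, a_{10} = 16, a_{11} = 3, a_{12} = 26, a_{13} = 28, a_{14} = 33, a_{15} = 27, a_{16} = 12, a_{17} = 30, a_{18} = 1.
Since a_{18} = a_0 = 1, the sequence is periodic with period 18.
(2880 - 0) mod 18 = 0, so a_{2880} = a_0 = 1.

1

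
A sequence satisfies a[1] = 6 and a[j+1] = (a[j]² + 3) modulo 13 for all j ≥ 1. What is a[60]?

We have a[1] = 6, a[2] = 0, a[3] = 3, a[4] = 12, a[5] = 4, a[6] = 6.
Since a[6] = a[1] = 6, the sequence is periodic with period 5.
So a[60] = a[1 + ((60-1) mod 5)] = a[5] = 4.

4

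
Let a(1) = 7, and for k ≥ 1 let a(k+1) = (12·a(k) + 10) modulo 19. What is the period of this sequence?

6

Listing terms: a(1) = 7; a(2) = 18; a(3) = 17; a(4) = 5; a(5) = 13; a(6) = 14; a(7) = 7.
Since a(7) = a(1) = 7, the sequence is periodic with period 6.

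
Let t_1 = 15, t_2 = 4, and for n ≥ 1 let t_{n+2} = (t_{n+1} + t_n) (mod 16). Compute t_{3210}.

t_1 = 15, t_2 = 4, t_3 = 3, t_4 = 7, t_5 = 10, t_6 = 1, t_7 = 11, t_8 = 12, t_9 = 7, t_{10} = 3, t_{11} = 10, t_{12} = 13, t_{13} = 7, t_{14} = 4, t_{15} = 11, t_{16} = 15, t_{17} = 10, t_{18} = 9, t_{19} = 3, t_{20} = 12, t_{21} = 15, t_{22} = 11, t_{23} = 10, t_{24} = 5, t_{25} = 15, t_{26} = 4.
The sequence repeats with period 24.
So t_{3210} = t_{1 + ((3210-1) mod 24)} = t_{18} = 9.

9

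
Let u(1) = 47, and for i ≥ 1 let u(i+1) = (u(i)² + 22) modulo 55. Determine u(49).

3

We have u(1) = 47,  u(2) = 31,  u(3) = 48,  u(4) = 16,  u(5) = 3,  u(6) = 31.
Since u(6) = u(2) = 31, the sequence is eventually periodic: after a pre-period of length 1 it cycles with period 4.
For i ≥ 2, u(i) depends only on (i - 2) mod 4. (49 - 2) mod 4 = 3, so u(49) = u(5) = 3.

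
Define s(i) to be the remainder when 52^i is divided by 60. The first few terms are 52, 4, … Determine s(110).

4

Computing terms: s(1) = 52,  s(2) = 4,  s(3) = 28,  s(4) = 16,  s(5) = 52.
Since s(5) = s(1) = 52, the sequence is periodic with period 4.
(110 - 1) mod 4 = 1, so s(110) = s(2) = 4.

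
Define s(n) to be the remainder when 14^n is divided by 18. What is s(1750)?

4

We have s(1) = 14; s(2) = 16; s(3) = 8; s(4) = 4; s(5) = 2; s(6) = 10; s(7) = 14.
Since s(7) = s(1) = 14, the sequence is periodic with period 6.
(1750 - 1) mod 6 = 3, so s(1750) = s(4) = 4.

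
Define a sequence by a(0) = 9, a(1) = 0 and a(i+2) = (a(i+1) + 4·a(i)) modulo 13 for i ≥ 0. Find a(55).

a(0) = 9, a(1) = 0, a(2) = 10, a(3) = 10, a(4) = 11, a(5) = 12, a(6) = 4, a(7) = 0, a(8) = 3, a(9) = 3, a(10) = 2, a(11) = 1, a(12) = 9, a(13) = 0.
The sequence repeats with period 12.
(55 - 0) mod 12 = 7, so a(55) = a(7) = 0.

0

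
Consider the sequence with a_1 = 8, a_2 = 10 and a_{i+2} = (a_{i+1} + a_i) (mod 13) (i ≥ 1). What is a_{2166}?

1

We have a_1 = 8; a_2 = 10; a_3 = 5; a_4 = 2; a_5 = 7; a_6 = 9; a_7 = 3; a_8 = 12; a_9 = 2; a_{10} = 1; a_{11} = 3; a_{12} = 4; a_{13} = 7; a_{14} = 11; a_{15} = 5; a_{16} = 3; a_{17} = 8; a_{18} = 11; a_{19} = 6; a_{20} = 4; a_{21} = 10; a_{22} = 1; a_{23} = 11; a_{24} = 12; a_{25} = 10; a_{26} = 9; a_{27} = 6; a_{28} = 2; a_{29} = 8; a_{30} = 10.
The sequence repeats with period 28.
So a_{2166} = a_{1 + ((2166-1) mod 28)} = a_{10} = 1.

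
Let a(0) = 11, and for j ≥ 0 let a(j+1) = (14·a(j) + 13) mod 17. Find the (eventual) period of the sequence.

We have a(0) = 11,  a(1) = 14,  a(2) = 5,  a(3) = 15,  a(4) = 2,  a(5) = 7,  a(6) = 9,  a(7) = 3,  a(8) = 4,  a(9) = 1,  a(10) = 10,  a(11) = 0,  a(12) = 13,  a(13) = 8,  a(14) = 6,  a(15) = 12,  a(16) = 11.
The sequence repeats with period 16.

16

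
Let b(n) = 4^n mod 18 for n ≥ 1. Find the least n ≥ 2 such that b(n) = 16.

Listing terms: b(1) = 4; b(2) = 16; b(3) = 10; b(4) = 4.
The sequence repeats with period 3.
The value 16 first appears (with n ≥ 2) at b(2).

2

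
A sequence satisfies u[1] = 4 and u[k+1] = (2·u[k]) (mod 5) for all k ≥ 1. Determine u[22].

Computing terms: u[1] = 4, u[2] = 3, u[3] = 1, u[4] = 2, u[5] = 4.
The sequence repeats with period 4.
So u[22] = u[1 + ((22-1) mod 4)] = u[2] = 3.

3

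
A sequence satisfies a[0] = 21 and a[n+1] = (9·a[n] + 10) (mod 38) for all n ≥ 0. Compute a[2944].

9

Listing terms: a[0] = 21,  a[1] = 9,  a[2] = 15,  a[3] = 31,  a[4] = 23,  a[5] = 27,  a[6] = 25,  a[7] = 7,  a[8] = 35,  a[9] = 21.
Since a[9] = a[0] = 21, the sequence is periodic with period 9.
(2944 - 0) mod 9 = 1, so a[2944] = a[1] = 9.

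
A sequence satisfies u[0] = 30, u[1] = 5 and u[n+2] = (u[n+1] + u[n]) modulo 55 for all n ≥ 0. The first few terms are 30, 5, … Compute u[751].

5

We have u[0] = 30,  u[1] = 5,  u[2] = 35,  u[3] = 40,  u[4] = 20,  u[5] = 5,  u[6] = 25,  u[7] = 30,  u[8] = 0,  u[9] = 30,  u[10] = 30,  u[11] = 5.
Since (u[10], u[11]) = (u[0], u[1]) = (30, 5) (two consecutive terms determine the rest), the sequence is periodic with period 10.
(751 - 0) mod 10 = 1, so u[751] = u[1] = 5.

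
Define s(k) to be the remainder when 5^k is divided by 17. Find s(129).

5

Computing terms: s(0) = 1,  s(1) = 5,  s(2) = 8,  s(3) = 6,  s(4) = 13,  s(5) = 14,  s(6) = 2,  s(7) = 10,  s(8) = 16,  s(9) = 12,  s(10) = 9,  s(11) = 11,  s(12) = 4,  s(13) = 3,  s(14) = 15,  s(15) = 7,  s(16) = 1.
The sequence repeats with period 16.
(129 - 0) mod 16 = 1, so s(129) = s(1) = 5.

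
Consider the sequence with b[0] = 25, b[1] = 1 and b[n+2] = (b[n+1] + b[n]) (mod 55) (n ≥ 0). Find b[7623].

27

Computing terms: b[0] = 25; b[1] = 1; b[2] = 26; b[3] = 27; b[4] = 53; b[5] = 25; b[6] = 23; b[7] = 48; b[8] = 16; b[9] = 9; b[10] = 25; b[11] = 34; b[12] = 4; b[13] = 38; b[14] = 42; b[15] = 25; b[16] = 12; b[17] = 37; b[18] = 49; b[19] = 31; b[20] = 25; b[21] = 1.
Since (b[20], b[21]) = (b[0], b[1]) = (25, 1) (two consecutive terms determine the rest), the sequence is periodic with period 20.
(7623 - 0) mod 20 = 3, so b[7623] = b[3] = 27.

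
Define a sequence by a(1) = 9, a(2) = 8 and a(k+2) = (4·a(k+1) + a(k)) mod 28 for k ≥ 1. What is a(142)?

Listing terms: a(1) = 9, a(2) = 8, a(3) = 13, a(4) = 4, a(5) = 1, a(6) = 8, a(7) = 5, a(8) = 0, a(9) = 5, a(10) = 20, a(11) = 1, a(12) = 24, a(13) = 13, a(14) = 20, a(15) = 9, a(16) = 0, a(17) = 9, a(18) = 8.
The sequence repeats with period 16.
(142 - 1) mod 16 = 13, so a(142) = a(14) = 20.

20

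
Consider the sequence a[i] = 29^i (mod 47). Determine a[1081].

46

Computing terms: a[1] = 29,  a[2] = 42,  a[3] = 43,  a[4] = 25,  a[5] = 20,  a[6] = 16,  a[7] = 41,  a[8] = 14,  a[9] = 30,  a[10] = 24,  a[11] = 38,  a[12] = 21,  a[13] = 45,  a[14] = 36,  a[15] = 10,  a[16] = 8,  a[17] = 44,  a[18] = 7,  a[19] = 15,  a[20] = 12,  a[21] = 19,  a[22] = 34,  a[23] = 46,  a[24] = 18,  a[25] = 5,  a[26] = 4,  a[27] = 22,  a[28] = 27,  a[29] = 31,  a[30] = 6,  a[31] = 33,  a[32] = 17,  a[33] = 23,  a[34] = 9,  a[35] = 26,  a[36] = 2,  a[37] = 11,  a[38] = 37,  a[39] = 39,  a[40] = 3,  a[41] = 40,  a[42] = 32,  a[43] = 35,  a[44] = 28,  a[45] = 13,  a[46] = 1,  a[47] = 29.
The sequence repeats with period 46.
So a[1081] = a[1 + ((1081-1) mod 46)] = a[23] = 46.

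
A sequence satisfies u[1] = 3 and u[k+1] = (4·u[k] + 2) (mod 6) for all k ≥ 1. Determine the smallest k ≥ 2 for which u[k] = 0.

u[1] = 3; u[2] = 2; u[3] = 4; u[4] = 0; u[5] = 2.
Since u[5] = u[2] = 2, the sequence is eventually periodic: after a pre-period of length 1 it cycles with period 3.
The value 0 first appears (with k ≥ 2) at u[4].

4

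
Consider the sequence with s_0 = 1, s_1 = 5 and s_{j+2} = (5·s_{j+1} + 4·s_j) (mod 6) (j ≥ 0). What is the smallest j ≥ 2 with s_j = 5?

Listing terms: s_0 = 1,  s_1 = 5,  s_2 = 5,  s_3 = 3,  s_4 = 5,  s_5 = 1,  s_6 = 1,  s_7 = 3,  s_8 = 1,  s_9 = 5.
Since (s_8, s_9) = (s_0, s_1) = (1, 5) (two consecutive terms determine the rest), the sequence is periodic with period 8.
The value 5 first appears (with j ≥ 2) at s_2.

2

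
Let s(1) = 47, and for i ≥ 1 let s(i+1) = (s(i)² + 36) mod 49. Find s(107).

We have s(1) = 47,  s(2) = 40,  s(3) = 19,  s(4) = 5,  s(5) = 12,  s(6) = 33,  s(7) = 47.
Since s(7) = s(1) = 47, the sequence is periodic with period 6.
So s(107) = s(1 + ((107-1) mod 6)) = s(5) = 12.

12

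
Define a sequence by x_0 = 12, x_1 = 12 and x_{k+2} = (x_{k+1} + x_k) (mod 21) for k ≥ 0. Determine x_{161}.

Listing terms: x_0 = 12,  x_1 = 12,  x_2 = 3,  x_3 = 15,  x_4 = 18,  x_5 = 12,  x_6 = 9,  x_7 = 0,  x_8 = 9,  x_9 = 9,  x_{10} = 18,  x_{11} = 6,  x_{12} = 3,  x_{13} = 9,  x_{14} = 12,  x_{15} = 0,  x_{16} = 12,  x_{17} = 12.
The sequence repeats with period 16.
(161 - 0) mod 16 = 1, so x_{161} = x_1 = 12.

12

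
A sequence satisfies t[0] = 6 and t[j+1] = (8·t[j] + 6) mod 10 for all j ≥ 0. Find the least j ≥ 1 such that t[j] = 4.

We have t[0] = 6, t[1] = 4, t[2] = 8, t[3] = 0, t[4] = 6.
The sequence repeats with period 4.
The value 4 first appears (with j ≥ 1) at t[1].

1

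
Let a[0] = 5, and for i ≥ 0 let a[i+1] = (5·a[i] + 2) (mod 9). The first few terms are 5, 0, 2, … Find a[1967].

6

Listing terms: a[0] = 5,  a[1] = 0,  a[2] = 2,  a[3] = 3,  a[4] = 8,  a[5] = 6,  a[6] = 5.
The sequence repeats with period 6.
So a[1967] = a[0 + ((1967-0) mod 6)] = a[5] = 6.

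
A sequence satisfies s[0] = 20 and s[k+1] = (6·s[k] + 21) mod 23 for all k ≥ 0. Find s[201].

We have s[0] = 20; s[1] = 3; s[2] = 16; s[3] = 2; s[4] = 10; s[5] = 12; s[6] = 1; s[7] = 4; s[8] = 22; s[9] = 15; s[10] = 19; s[11] = 20.
Since s[11] = s[0] = 20, the sequence is periodic with period 11.
So s[201] = s[0 + ((201-0) mod 11)] = s[3] = 2.

2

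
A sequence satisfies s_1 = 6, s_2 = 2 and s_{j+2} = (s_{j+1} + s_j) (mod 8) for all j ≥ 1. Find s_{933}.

0

s_1 = 6; s_2 = 2; s_3 = 0; s_4 = 2; s_5 = 2; s_6 = 4; s_7 = 6; s_8 = 2.
The sequence repeats with period 6.
(933 - 1) mod 6 = 2, so s_{933} = s_3 = 0.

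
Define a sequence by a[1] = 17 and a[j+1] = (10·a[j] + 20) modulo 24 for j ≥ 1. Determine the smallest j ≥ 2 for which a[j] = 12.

Listing terms: a[1] = 17,  a[2] = 22,  a[3] = 0,  a[4] = 20,  a[5] = 4,  a[6] = 12,  a[7] = 20.
Since a[7] = a[4] = 20, the sequence is eventually periodic: after a pre-period of length 3 it cycles with period 3.
The value 12 first appears (with j ≥ 2) at a[6].

6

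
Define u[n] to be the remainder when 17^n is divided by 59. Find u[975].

Listing terms: u[1] = 17; u[2] = 53; u[3] = 16; u[4] = 36; u[5] = 22; u[6] = 20; u[7] = 45; u[8] = 57; u[9] = 25; u[10] = 12; u[11] = 27; u[12] = 46; u[13] = 15; u[14] = 19; u[15] = 28; u[16] = 4; u[17] = 9; u[18] = 35; u[19] = 5; u[20] = 26; u[21] = 29; u[22] = 21; u[23] = 3; u[24] = 51; u[25] = 41; u[26] = 48; u[27] = 49; u[28] = 7; u[29] = 1; u[30] = 17.
The sequence repeats with period 29.
(975 - 1) mod 29 = 17, so u[975] = u[18] = 35.

35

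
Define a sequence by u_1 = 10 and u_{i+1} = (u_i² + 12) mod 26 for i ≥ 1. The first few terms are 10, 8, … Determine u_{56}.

We have u_1 = 10; u_2 = 8; u_3 = 24; u_4 = 16; u_5 = 8.
Since u_5 = u_2 = 8, the sequence is eventually periodic: after a pre-period of length 1 it cycles with period 3.
For i ≥ 2, u_i depends only on (i - 2) mod 3. (56 - 2) mod 3 = 0, so u_{56} = u_2 = 8.

8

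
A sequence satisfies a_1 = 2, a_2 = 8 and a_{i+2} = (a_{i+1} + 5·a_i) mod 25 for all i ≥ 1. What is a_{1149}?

8

Listing terms: a_1 = 2,  a_2 = 8,  a_3 = 18,  a_4 = 8,  a_5 = 23,  a_6 = 13,  a_7 = 3,  a_8 = 18,  a_9 = 8.
Since (a_8, a_9) = (a_3, a_4) = (18, 8) (two consecutive terms determine the rest), the sequence is eventually periodic: after a pre-period of length 2 it cycles with period 5.
For i ≥ 3, a_i depends only on (i - 3) mod 5. (1149 - 3) mod 5 = 1, so a_{1149} = a_4 = 8.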